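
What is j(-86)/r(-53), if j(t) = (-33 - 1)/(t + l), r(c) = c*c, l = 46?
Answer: 17/56180 ≈ 0.00030260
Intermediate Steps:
r(c) = c**2
j(t) = -34/(46 + t) (j(t) = (-33 - 1)/(t + 46) = -34/(46 + t))
j(-86)/r(-53) = (-34/(46 - 86))/((-53)**2) = -34/(-40)/2809 = -34*(-1/40)*(1/2809) = (17/20)*(1/2809) = 17/56180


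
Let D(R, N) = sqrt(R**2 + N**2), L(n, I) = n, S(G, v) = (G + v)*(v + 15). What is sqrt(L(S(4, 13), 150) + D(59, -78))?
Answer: sqrt(476 + sqrt(9565)) ≈ 23.954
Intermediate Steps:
S(G, v) = (15 + v)*(G + v) (S(G, v) = (G + v)*(15 + v) = (15 + v)*(G + v))
D(R, N) = sqrt(N**2 + R**2)
sqrt(L(S(4, 13), 150) + D(59, -78)) = sqrt((13**2 + 15*4 + 15*13 + 4*13) + sqrt((-78)**2 + 59**2)) = sqrt((169 + 60 + 195 + 52) + sqrt(6084 + 3481)) = sqrt(476 + sqrt(9565))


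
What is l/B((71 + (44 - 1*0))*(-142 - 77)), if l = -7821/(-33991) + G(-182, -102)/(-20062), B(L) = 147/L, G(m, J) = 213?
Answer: -1256436155505/33414444658 ≈ -37.602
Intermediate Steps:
l = 149664819/681927442 (l = -7821/(-33991) + 213/(-20062) = -7821*(-1/33991) + 213*(-1/20062) = 7821/33991 - 213/20062 = 149664819/681927442 ≈ 0.21947)
l/B((71 + (44 - 1*0))*(-142 - 77)) = 149664819/(681927442*((147/(((71 + (44 - 1*0))*(-142 - 77)))))) = 149664819/(681927442*((147/(((71 + (44 + 0))*(-219)))))) = 149664819/(681927442*((147/(((71 + 44)*(-219)))))) = 149664819/(681927442*((147/((115*(-219)))))) = 149664819/(681927442*((147/(-25185)))) = 149664819/(681927442*((147*(-1/25185)))) = 149664819/(681927442*(-49/8395)) = (149664819/681927442)*(-8395/49) = -1256436155505/33414444658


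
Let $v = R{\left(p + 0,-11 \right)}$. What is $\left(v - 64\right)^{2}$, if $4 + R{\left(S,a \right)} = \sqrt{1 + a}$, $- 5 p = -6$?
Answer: $\left(68 - i \sqrt{10}\right)^{2} \approx 4614.0 - 430.07 i$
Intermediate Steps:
$p = \frac{6}{5}$ ($p = \left(- \frac{1}{5}\right) \left(-6\right) = \frac{6}{5} \approx 1.2$)
$R{\left(S,a \right)} = -4 + \sqrt{1 + a}$
$v = -4 + i \sqrt{10}$ ($v = -4 + \sqrt{1 - 11} = -4 + \sqrt{-10} = -4 + i \sqrt{10} \approx -4.0 + 3.1623 i$)
$\left(v - 64\right)^{2} = \left(\left(-4 + i \sqrt{10}\right) - 64\right)^{2} = \left(-68 + i \sqrt{10}\right)^{2}$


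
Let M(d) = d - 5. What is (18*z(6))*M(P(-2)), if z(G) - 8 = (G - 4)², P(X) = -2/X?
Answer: -864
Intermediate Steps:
z(G) = 8 + (-4 + G)² (z(G) = 8 + (G - 4)² = 8 + (-4 + G)²)
M(d) = -5 + d
(18*z(6))*M(P(-2)) = (18*(8 + (-4 + 6)²))*(-5 - 2/(-2)) = (18*(8 + 2²))*(-5 - 2*(-½)) = (18*(8 + 4))*(-5 + 1) = (18*12)*(-4) = 216*(-4) = -864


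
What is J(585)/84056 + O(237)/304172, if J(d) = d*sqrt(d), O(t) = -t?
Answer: -237/304172 + 1755*sqrt(65)/84056 ≈ 0.16755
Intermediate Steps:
J(d) = d**(3/2)
J(585)/84056 + O(237)/304172 = 585**(3/2)/84056 - 1*237/304172 = (1755*sqrt(65))*(1/84056) - 237*1/304172 = 1755*sqrt(65)/84056 - 237/304172 = -237/304172 + 1755*sqrt(65)/84056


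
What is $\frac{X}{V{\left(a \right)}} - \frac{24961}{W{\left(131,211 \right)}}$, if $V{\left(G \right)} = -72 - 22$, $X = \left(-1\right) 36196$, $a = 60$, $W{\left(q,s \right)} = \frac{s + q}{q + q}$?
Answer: $- \frac{150590119}{8037} \approx -18737.0$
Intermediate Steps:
$W{\left(q,s \right)} = \frac{q + s}{2 q}$
$X = -36196$
$V{\left(G \right)} = -94$
$\frac{X}{V{\left(a \right)}} - \frac{24961}{W{\left(131,211 \right)}} = - \frac{36196}{-94} - \frac{24961}{\frac{1}{2} \cdot \frac{1}{131} \left(131 + 211\right)} = \left(-36196\right) \left(- \frac{1}{94}\right) - \frac{24961}{\frac{1}{2} \cdot \frac{1}{131} \cdot 342} = \frac{18098}{47} - \frac{24961}{\frac{171}{131}} = \frac{18098}{47} - \frac{3269891}{171} = - \frac{150590119}{8037}$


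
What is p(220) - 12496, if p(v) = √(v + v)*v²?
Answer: -12496 + 96800*√110 ≈ 1.0028e+6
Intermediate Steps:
p(v) = √2*v^(5/2) (p(v) = √(2*v)*v² = (√2*√v)*v² = √2*v^(5/2))
p(220) - 12496 = √2*220^(5/2) - 12496 = √2*(96800*√55) - 12496 = 96800*√110 - 12496 = -12496 + 96800*√110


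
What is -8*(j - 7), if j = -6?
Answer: 104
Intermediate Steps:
-8*(j - 7) = -8*(-6 - 7) = -8*(-13) = 104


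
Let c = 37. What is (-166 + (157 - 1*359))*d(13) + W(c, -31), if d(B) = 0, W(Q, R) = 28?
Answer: 28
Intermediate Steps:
(-166 + (157 - 1*359))*d(13) + W(c, -31) = (-166 + (157 - 1*359))*0 + 28 = (-166 + (157 - 359))*0 + 28 = (-166 - 202)*0 + 28 = -368*0 + 28 = 0 + 28 = 28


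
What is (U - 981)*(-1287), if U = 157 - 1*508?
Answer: 1714284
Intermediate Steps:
U = -351 (U = 157 - 508 = -351)
(U - 981)*(-1287) = (-351 - 981)*(-1287) = -1332*(-1287) = 1714284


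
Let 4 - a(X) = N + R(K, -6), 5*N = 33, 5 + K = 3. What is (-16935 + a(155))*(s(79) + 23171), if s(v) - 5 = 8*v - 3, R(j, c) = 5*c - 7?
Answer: -402318783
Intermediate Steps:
K = -2 (K = -5 + 3 = -2)
R(j, c) = -7 + 5*c
N = 33/5 (N = (⅕)*33 = 33/5 ≈ 6.6000)
s(v) = 2 + 8*v (s(v) = 5 + (8*v - 3) = 5 + (-3 + 8*v) = 2 + 8*v)
a(X) = 172/5 (a(X) = 4 - (33/5 + (-7 + 5*(-6))) = 4 - (33/5 + (-7 - 30)) = 4 - (33/5 - 37) = 4 - 1*(-152/5) = 4 + 152/5 = 172/5)
(-16935 + a(155))*(s(79) + 23171) = (-16935 + 172/5)*((2 + 8*79) + 23171) = -84503*((2 + 632) + 23171)/5 = -84503*(634 + 23171)/5 = -84503/5*23805 = -402318783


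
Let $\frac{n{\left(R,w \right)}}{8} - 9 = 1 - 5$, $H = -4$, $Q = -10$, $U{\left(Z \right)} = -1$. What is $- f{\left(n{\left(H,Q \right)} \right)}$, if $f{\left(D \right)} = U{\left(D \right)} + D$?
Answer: $-39$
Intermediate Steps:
$n{\left(R,w \right)} = 40$ ($n{\left(R,w \right)} = 72 + 8 \left(1 - 5\right) = 72 + 8 \left(-4\right) = 72 - 32 = 40$)
$f{\left(D \right)} = -1 + D$
$- f{\left(n{\left(H,Q \right)} \right)} = - (-1 + 40) = \left(-1\right) 39 = -39$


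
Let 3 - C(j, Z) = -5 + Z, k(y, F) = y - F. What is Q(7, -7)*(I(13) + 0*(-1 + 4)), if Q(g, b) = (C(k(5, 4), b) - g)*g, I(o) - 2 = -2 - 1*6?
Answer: -336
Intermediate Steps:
C(j, Z) = 8 - Z (C(j, Z) = 3 - (-5 + Z) = 3 + (5 - Z) = 8 - Z)
I(o) = -6 (I(o) = 2 + (-2 - 1*6) = 2 + (-2 - 6) = 2 - 8 = -6)
Q(g, b) = g*(8 - b - g) (Q(g, b) = ((8 - b) - g)*g = (8 - b - g)*g = g*(8 - b - g))
Q(7, -7)*(I(13) + 0*(-1 + 4)) = (7*(8 - 1*(-7) - 1*7))*(-6 + 0*(-1 + 4)) = (7*(8 + 7 - 7))*(-6 + 0*3) = (7*8)*(-6 + 0) = 56*(-6) = -336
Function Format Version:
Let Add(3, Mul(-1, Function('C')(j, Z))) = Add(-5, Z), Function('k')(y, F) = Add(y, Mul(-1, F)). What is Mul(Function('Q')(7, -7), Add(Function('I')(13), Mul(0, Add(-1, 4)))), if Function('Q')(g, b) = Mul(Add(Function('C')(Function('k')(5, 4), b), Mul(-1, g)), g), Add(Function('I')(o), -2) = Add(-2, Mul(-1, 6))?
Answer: -336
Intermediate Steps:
Function('C')(j, Z) = Add(8, Mul(-1, Z)) (Function('C')(j, Z) = Add(3, Mul(-1, Add(-5, Z))) = Add(3, Add(5, Mul(-1, Z))) = Add(8, Mul(-1, Z)))
Function('I')(o) = -6 (Function('I')(o) = Add(2, Add(-2, Mul(-1, 6))) = Add(2, Add(-2, -6)) = Add(2, -8) = -6)
Function('Q')(g, b) = Mul(g, Add(8, Mul(-1, b), Mul(-1, g))) (Function('Q')(g, b) = Mul(Add(Add(8, Mul(-1, b)), Mul(-1, g)), g) = Mul(Add(8, Mul(-1, b), Mul(-1, g)), g) = Mul(g, Add(8, Mul(-1, b), Mul(-1, g))))
Mul(Function('Q')(7, -7), Add(Function('I')(13), Mul(0, Add(-1, 4)))) = Mul(Mul(7, Add(8, Mul(-1, -7), Mul(-1, 7))), Add(-6, Mul(0, Add(-1, 4)))) = Mul(Mul(7, Add(8, 7, -7)), Add(-6, Mul(0, 3))) = Mul(Mul(7, 8), Add(-6, 0)) = Mul(56, -6) = -336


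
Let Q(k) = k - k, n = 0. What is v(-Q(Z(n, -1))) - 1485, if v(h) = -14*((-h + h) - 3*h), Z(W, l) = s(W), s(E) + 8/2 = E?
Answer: -1485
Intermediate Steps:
s(E) = -4 + E
Z(W, l) = -4 + W
Q(k) = 0
v(h) = 42*h (v(h) = -14*(0 - 3*h) = -(-42)*h = 42*h)
v(-Q(Z(n, -1))) - 1485 = 42*(-1*0) - 1485 = 42*0 - 1485 = 0 - 1485 = -1485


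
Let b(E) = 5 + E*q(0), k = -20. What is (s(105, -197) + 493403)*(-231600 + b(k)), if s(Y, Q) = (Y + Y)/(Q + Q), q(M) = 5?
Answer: -22520820264770/197 ≈ -1.1432e+11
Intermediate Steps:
s(Y, Q) = Y/Q (s(Y, Q) = (2*Y)/((2*Q)) = (2*Y)*(1/(2*Q)) = Y/Q)
b(E) = 5 + 5*E (b(E) = 5 + E*5 = 5 + 5*E)
(s(105, -197) + 493403)*(-231600 + b(k)) = (105/(-197) + 493403)*(-231600 + (5 + 5*(-20))) = (105*(-1/197) + 493403)*(-231600 + (5 - 100)) = (-105/197 + 493403)*(-231600 - 95) = (97200286/197)*(-231695) = -22520820264770/197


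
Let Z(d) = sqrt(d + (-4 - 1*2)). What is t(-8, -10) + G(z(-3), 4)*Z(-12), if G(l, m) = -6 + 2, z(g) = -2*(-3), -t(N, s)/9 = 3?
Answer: -27 - 12*I*sqrt(2) ≈ -27.0 - 16.971*I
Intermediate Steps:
t(N, s) = -27 (t(N, s) = -9*3 = -27)
z(g) = 6
G(l, m) = -4
Z(d) = sqrt(-6 + d) (Z(d) = sqrt(d + (-4 - 2)) = sqrt(d - 6) = sqrt(-6 + d))
t(-8, -10) + G(z(-3), 4)*Z(-12) = -27 - 4*sqrt(-6 - 12) = -27 - 12*I*sqrt(2)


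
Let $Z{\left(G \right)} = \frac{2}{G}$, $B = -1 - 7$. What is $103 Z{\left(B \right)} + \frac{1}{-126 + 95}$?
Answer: $- \frac{3197}{124} \approx -25.782$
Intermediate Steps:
$B = -8$ ($B = -1 - 7 = -8$)
$103 Z{\left(B \right)} + \frac{1}{-126 + 95} = 103 \frac{2}{-8} + \frac{1}{-126 + 95} = 103 \cdot 2 \left(- \frac{1}{8}\right) + \frac{1}{-31} = 103 \left(- \frac{1}{4}\right) - \frac{1}{31} = - \frac{103}{4} - \frac{1}{31} = - \frac{3197}{124}$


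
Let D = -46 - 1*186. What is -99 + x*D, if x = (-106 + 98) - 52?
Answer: 13821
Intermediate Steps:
D = -232 (D = -46 - 186 = -232)
x = -60 (x = -8 - 52 = -60)
-99 + x*D = -99 - 60*(-232) = -99 + 13920 = 13821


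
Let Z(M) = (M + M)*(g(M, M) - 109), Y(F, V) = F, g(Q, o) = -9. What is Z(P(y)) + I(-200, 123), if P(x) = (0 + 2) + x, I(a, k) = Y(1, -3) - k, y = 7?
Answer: -2246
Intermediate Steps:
I(a, k) = 1 - k
P(x) = 2 + x
Z(M) = -236*M (Z(M) = (M + M)*(-9 - 109) = (2*M)*(-118) = -236*M)
Z(P(y)) + I(-200, 123) = -236*(2 + 7) + (1 - 1*123) = -236*9 + (1 - 123) = -2124 - 122 = -2246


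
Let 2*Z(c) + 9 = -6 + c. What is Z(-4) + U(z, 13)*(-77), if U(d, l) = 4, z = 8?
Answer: -635/2 ≈ -317.50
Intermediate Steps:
Z(c) = -15/2 + c/2 (Z(c) = -9/2 + (-6 + c)/2 = -9/2 + (-3 + c/2) = -15/2 + c/2)
Z(-4) + U(z, 13)*(-77) = (-15/2 + (½)*(-4)) + 4*(-77) = (-15/2 - 2) - 308 = -19/2 - 308 = -635/2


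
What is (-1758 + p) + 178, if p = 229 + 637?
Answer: -714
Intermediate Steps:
p = 866
(-1758 + p) + 178 = (-1758 + 866) + 178 = -892 + 178 = -714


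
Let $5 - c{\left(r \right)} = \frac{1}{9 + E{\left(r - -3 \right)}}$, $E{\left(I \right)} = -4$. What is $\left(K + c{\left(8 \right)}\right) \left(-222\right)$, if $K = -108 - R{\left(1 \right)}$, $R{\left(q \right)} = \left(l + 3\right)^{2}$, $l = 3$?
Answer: $\frac{154512}{5} \approx 30902.0$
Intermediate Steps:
$R{\left(q \right)} = 36$ ($R{\left(q \right)} = \left(3 + 3\right)^{2} = 6^{2} = 36$)
$K = -144$ ($K = -108 - 36 = -144$)
$c{\left(r \right)} = \frac{24}{5}$ ($c{\left(r \right)} = 5 - \frac{1}{9 - 4} = 5 - \frac{1}{5} = \frac{24}{5}$)
$\left(K + c{\left(8 \right)}\right) \left(-222\right) = \left(-144 + \frac{24}{5}\right) \left(-222\right) = \left(- \frac{696}{5}\right) \left(-222\right) = \frac{154512}{5}$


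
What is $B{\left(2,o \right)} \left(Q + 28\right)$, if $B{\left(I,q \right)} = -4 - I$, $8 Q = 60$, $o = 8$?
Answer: $-213$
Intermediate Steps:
$Q = \frac{15}{2}$ ($Q = \frac{1}{8} \cdot 60 = \frac{15}{2} \approx 7.5$)
$B{\left(2,o \right)} \left(Q + 28\right) = \left(-4 - 2\right) \left(\frac{15}{2} + 28\right) = \left(-4 - 2\right) \frac{71}{2} = \left(-6\right) \frac{71}{2} = -213$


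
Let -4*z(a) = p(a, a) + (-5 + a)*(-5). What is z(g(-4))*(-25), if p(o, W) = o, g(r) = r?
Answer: 1025/4 ≈ 256.25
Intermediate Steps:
z(a) = -25/4 + a (z(a) = -(a + (-5 + a)*(-5))/4 = -(a + (25 - 5*a))/4 = -(25 - 4*a)/4 = -25/4 + a)
z(g(-4))*(-25) = (-25/4 - 4)*(-25) = -41/4*(-25) = 1025/4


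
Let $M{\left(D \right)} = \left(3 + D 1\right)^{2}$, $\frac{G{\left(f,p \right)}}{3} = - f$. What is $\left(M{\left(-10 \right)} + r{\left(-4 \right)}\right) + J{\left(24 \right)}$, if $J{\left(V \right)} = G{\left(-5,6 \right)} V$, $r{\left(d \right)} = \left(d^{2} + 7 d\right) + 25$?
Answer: $422$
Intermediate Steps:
$G{\left(f,p \right)} = - 3 f$ ($G{\left(f,p \right)} = 3 \left(- f\right) = - 3 f$)
$M{\left(D \right)} = \left(3 + D\right)^{2}$
$r{\left(d \right)} = 25 + d^{2} + 7 d$
$J{\left(V \right)} = 15 V$ ($J{\left(V \right)} = \left(-3\right) \left(-5\right) V = 15 V$)
$\left(M{\left(-10 \right)} + r{\left(-4 \right)}\right) + J{\left(24 \right)} = \left(\left(3 - 10\right)^{2} + \left(25 + \left(-4\right)^{2} + 7 \left(-4\right)\right)\right) + 15 \cdot 24 = \left(\left(-7\right)^{2} + \left(25 + 16 - 28\right)\right) + 360 = \left(49 + 13\right) + 360 = 62 + 360 = 422$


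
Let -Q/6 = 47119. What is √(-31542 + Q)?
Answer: 4*I*√19641 ≈ 560.58*I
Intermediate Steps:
Q = -282714 (Q = -6*47119 = -282714)
√(-31542 + Q) = √(-31542 - 282714) = √(-314256) = 4*I*√19641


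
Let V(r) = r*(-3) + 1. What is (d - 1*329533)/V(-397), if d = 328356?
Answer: -1177/1192 ≈ -0.98742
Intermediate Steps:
V(r) = 1 - 3*r (V(r) = -3*r + 1 = 1 - 3*r)
(d - 1*329533)/V(-397) = (328356 - 1*329533)/(1 - 3*(-397)) = (328356 - 329533)/(1 + 1191) = -1177/1192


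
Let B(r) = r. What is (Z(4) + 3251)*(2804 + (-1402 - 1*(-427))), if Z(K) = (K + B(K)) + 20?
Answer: 5997291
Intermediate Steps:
Z(K) = 20 + 2*K (Z(K) = (K + K) + 20 = 2*K + 20 = 20 + 2*K)
(Z(4) + 3251)*(2804 + (-1402 - 1*(-427))) = ((20 + 2*4) + 3251)*(2804 + (-1402 - 1*(-427))) = ((20 + 8) + 3251)*(2804 + (-1402 + 427)) = (28 + 3251)*(2804 - 975) = 3279*1829 = 5997291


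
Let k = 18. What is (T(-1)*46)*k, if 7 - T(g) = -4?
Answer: 9108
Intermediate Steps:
T(g) = 11 (T(g) = 7 - 1*(-4) = 7 + 4 = 11)
(T(-1)*46)*k = (11*46)*18 = 506*18 = 9108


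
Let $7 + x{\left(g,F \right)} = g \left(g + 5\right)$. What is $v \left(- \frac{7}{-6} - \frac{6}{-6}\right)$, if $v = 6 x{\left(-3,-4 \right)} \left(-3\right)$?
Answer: $507$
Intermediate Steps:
$x{\left(g,F \right)} = -7 + g \left(5 + g\right)$ ($x{\left(g,F \right)} = -7 + g \left(g + 5\right) = -7 + g \left(5 + g\right)$)
$v = 234$ ($v = 6 \left(-7 + \left(-3\right)^{2} + 5 \left(-3\right)\right) \left(-3\right) = 6 \left(-7 + 9 - 15\right) \left(-3\right) = 6 \left(-13\right) \left(-3\right) = \left(-78\right) \left(-3\right) = 234$)
$v \left(- \frac{7}{-6} - \frac{6}{-6}\right) = 234 \left(- \frac{7}{-6} - \frac{6}{-6}\right) = 234 \left(\left(-7\right) \left(- \frac{1}{6}\right) - -1\right) = 234 \left(\frac{7}{6} + 1\right) = 234 \cdot \frac{13}{6} = 507$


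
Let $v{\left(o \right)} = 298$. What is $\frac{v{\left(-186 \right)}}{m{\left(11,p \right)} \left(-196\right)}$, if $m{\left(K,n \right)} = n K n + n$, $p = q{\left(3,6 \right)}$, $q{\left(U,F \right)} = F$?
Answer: $- \frac{149}{39396} \approx -0.0037821$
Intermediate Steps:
$p = 6$
$m{\left(K,n \right)} = n + K n^{2}$ ($m{\left(K,n \right)} = K n n + n = K n^{2} + n = n + K n^{2}$)
$\frac{v{\left(-186 \right)}}{m{\left(11,p \right)} \left(-196\right)} = \frac{298}{6 \left(1 + 11 \cdot 6\right) \left(-196\right)} = \frac{298}{6 \left(1 + 66\right) \left(-196\right)} = \frac{298}{6 \cdot 67 \left(-196\right)} = \frac{298}{402 \left(-196\right)} = \frac{298}{-78792} = 298 \left(- \frac{1}{78792}\right) = - \frac{149}{39396}$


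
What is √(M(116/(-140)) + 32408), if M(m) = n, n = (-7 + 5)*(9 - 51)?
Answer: 2*√8123 ≈ 180.26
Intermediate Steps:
n = 84 (n = -2*(-42) = 84)
M(m) = 84
√(M(116/(-140)) + 32408) = √(84 + 32408) = √32492 = 2*√8123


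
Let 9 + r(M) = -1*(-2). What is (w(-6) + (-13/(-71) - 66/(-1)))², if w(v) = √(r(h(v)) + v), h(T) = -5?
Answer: 22015068/5041 + 9398*I*√13/71 ≈ 4367.2 + 477.25*I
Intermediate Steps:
r(M) = -7 (r(M) = -9 - 1*(-2) = -9 + 2 = -7)
w(v) = √(-7 + v)
(w(-6) + (-13/(-71) - 66/(-1)))² = (√(-7 - 6) + (-13/(-71) - 66/(-1)))² = (√(-13) + (-13*(-1/71) - 66*(-1)))² = (I*√13 + (13/71 + 66))² = (I*√13 + 4699/71)² = (4699/71 + I*√13)²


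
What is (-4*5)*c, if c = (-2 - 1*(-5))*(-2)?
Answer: 120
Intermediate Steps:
c = -6 (c = (-2 + 5)*(-2) = 3*(-2) = -6)
(-4*5)*c = -4*5*(-6) = -20*(-6) = 120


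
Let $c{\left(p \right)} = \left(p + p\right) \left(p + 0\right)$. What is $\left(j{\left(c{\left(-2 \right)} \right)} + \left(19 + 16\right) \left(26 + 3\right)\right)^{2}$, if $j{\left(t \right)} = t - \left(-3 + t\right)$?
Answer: $1036324$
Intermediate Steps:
$c{\left(p \right)} = 2 p^{2}$ ($c{\left(p \right)} = 2 p p = 2 p^{2}$)
$j{\left(t \right)} = 3$
$\left(j{\left(c{\left(-2 \right)} \right)} + \left(19 + 16\right) \left(26 + 3\right)\right)^{2} = \left(3 + \left(19 + 16\right) \left(26 + 3\right)\right)^{2} = \left(3 + 35 \cdot 29\right)^{2} = \left(3 + 1015\right)^{2} = 1018^{2} = 1036324$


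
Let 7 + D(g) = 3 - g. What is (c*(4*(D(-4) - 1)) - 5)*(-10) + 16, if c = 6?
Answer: 306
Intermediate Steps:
D(g) = -4 - g (D(g) = -7 + (3 - g) = -4 - g)
(c*(4*(D(-4) - 1)) - 5)*(-10) + 16 = (6*(4*((-4 - 1*(-4)) - 1)) - 5)*(-10) + 16 = (6*(4*((-4 + 4) - 1)) - 5)*(-10) + 16 = (6*(4*(0 - 1)) - 5)*(-10) + 16 = (6*(4*(-1)) - 5)*(-10) + 16 = (6*(-4) - 5)*(-10) + 16 = (-24 - 5)*(-10) + 16 = -29*(-10) + 16 = 290 + 16 = 306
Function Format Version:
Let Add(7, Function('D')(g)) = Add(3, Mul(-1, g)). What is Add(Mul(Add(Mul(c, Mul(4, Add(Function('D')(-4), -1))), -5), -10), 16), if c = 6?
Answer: 306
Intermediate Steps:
Function('D')(g) = Add(-4, Mul(-1, g)) (Function('D')(g) = Add(-7, Add(3, Mul(-1, g))) = Add(-4, Mul(-1, g)))
Add(Mul(Add(Mul(c, Mul(4, Add(Function('D')(-4), -1))), -5), -10), 16) = Add(Mul(Add(Mul(6, Mul(4, Add(Add(-4, Mul(-1, -4)), -1))), -5), -10), 16) = Add(Mul(Add(Mul(6, Mul(4, Add(Add(-4, 4), -1))), -5), -10), 16) = Add(Mul(Add(Mul(6, Mul(4, Add(0, -1))), -5), -10), 16) = Add(Mul(Add(Mul(6, Mul(4, -1)), -5), -10), 16) = Add(Mul(Add(Mul(6, -4), -5), -10), 16) = Add(Mul(Add(-24, -5), -10), 16) = Add(Mul(-29, -10), 16) = Add(290, 16) = 306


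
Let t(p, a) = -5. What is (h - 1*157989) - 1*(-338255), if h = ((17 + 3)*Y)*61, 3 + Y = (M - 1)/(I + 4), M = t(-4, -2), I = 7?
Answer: 1935346/11 ≈ 1.7594e+5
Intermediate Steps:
M = -5
Y = -39/11 (Y = -3 + (-5 - 1)/(7 + 4) = -3 - 6/11 = -39/11 ≈ -3.5455)
h = -47580/11 (h = ((17 + 3)*(-39/11))*61 = (20*(-39/11))*61 = -780/11*61 = -47580/11 ≈ -4325.5)
(h - 1*157989) - 1*(-338255) = (-47580/11 - 1*157989) - 1*(-338255) = (-47580/11 - 157989) + 338255 = -1785459/11 + 338255 = 1935346/11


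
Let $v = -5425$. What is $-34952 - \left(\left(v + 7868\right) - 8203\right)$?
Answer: $-29192$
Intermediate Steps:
$-34952 - \left(\left(v + 7868\right) - 8203\right) = -34952 - \left(\left(-5425 + 7868\right) - 8203\right) = -34952 - \left(2443 - 8203\right) = -34952 - -5760 = -34952 + 5760 = -29192$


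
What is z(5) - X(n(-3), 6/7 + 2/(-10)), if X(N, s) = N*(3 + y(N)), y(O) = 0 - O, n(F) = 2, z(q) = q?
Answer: 3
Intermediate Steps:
y(O) = -O
X(N, s) = N*(3 - N)
z(5) - X(n(-3), 6/7 + 2/(-10)) = 5 - 2*(3 - 1*2) = 5 - 2*(3 - 2) = 5 - 2 = 3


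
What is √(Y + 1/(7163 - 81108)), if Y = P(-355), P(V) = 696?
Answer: √3805632591455/73945 ≈ 26.382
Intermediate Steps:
Y = 696
√(Y + 1/(7163 - 81108)) = √(696 + 1/(7163 - 81108)) = √(696 + 1/(-73945)) = √(696 - 1/73945) = √(51465719/73945) = √3805632591455/73945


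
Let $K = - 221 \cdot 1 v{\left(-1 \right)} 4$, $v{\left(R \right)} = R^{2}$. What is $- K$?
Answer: $884$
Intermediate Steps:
$K = -884$ ($K = - 221 \cdot 1 \left(-1\right)^{2} \cdot 4 = - 221 \cdot 1 \cdot 1 \cdot 4 = - 221 \cdot 1 \cdot 4 = \left(-221\right) 4 = -884$)
$- K = \left(-1\right) \left(-884\right) = 884$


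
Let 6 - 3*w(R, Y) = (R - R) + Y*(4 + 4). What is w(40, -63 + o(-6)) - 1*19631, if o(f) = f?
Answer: -19445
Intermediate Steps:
w(R, Y) = 2 - 8*Y/3 (w(R, Y) = 2 - ((R - R) + Y*(4 + 4))/3 = 2 - (0 + Y*8)/3 = 2 - (0 + 8*Y)/3 = 2 - 8*Y/3)
w(40, -63 + o(-6)) - 1*19631 = (2 - 8*(-63 - 6)/3) - 1*19631 = (2 - 8/3*(-69)) - 19631 = (2 + 184) - 19631 = 186 - 19631 = -19445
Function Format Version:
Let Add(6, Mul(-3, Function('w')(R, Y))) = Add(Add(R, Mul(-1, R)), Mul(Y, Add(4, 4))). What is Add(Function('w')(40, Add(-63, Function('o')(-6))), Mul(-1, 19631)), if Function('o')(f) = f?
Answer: -19445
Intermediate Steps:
Function('w')(R, Y) = Add(2, Mul(Rational(-8, 3), Y)) (Function('w')(R, Y) = Add(2, Mul(Rational(-1, 3), Add(Add(R, Mul(-1, R)), Mul(Y, Add(4, 4))))) = Add(2, Mul(Rational(-1, 3), Add(0, Mul(Y, 8)))) = Add(2, Mul(Rational(-1, 3), Add(0, Mul(8, Y)))) = Add(2, Mul(Rational(-1, 3), Mul(8, Y))) = Add(2, Mul(Rational(-8, 3), Y)))
Add(Function('w')(40, Add(-63, Function('o')(-6))), Mul(-1, 19631)) = Add(Add(2, Mul(Rational(-8, 3), Add(-63, -6))), Mul(-1, 19631)) = Add(Add(2, Mul(Rational(-8, 3), -69)), -19631) = Add(Add(2, 184), -19631) = Add(186, -19631) = -19445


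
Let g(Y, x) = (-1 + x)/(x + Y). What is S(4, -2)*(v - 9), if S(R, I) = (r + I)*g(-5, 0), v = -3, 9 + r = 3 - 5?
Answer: 156/5 ≈ 31.200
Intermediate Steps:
g(Y, x) = (-1 + x)/(Y + x)
r = -11 (r = -9 + (3 - 5) = -9 - 2 = -11)
S(R, I) = -11/5 + I/5 (S(R, I) = (-11 + I)*((-1 + 0)/(-5 + 0)) = (-11 + I)*(-1/(-5)) = (-11 + I)*(-1/5*(-1)) = (-11 + I)*(1/5) = -11/5 + I/5)
S(4, -2)*(v - 9) = (-11/5 + (1/5)*(-2))*(-3 - 9) = (-11/5 - 2/5)*(-12) = -13/5*(-12) = 156/5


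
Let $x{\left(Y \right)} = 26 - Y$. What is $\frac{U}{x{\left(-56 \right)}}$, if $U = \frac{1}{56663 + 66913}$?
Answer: $\frac{1}{10133232} \approx 9.8685 \cdot 10^{-8}$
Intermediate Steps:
$U = \frac{1}{123576} \approx 8.0922 \cdot 10^{-6}$
$\frac{U}{x{\left(-56 \right)}} = \frac{1}{123576 \left(26 - -56\right)} = \frac{1}{123576 \left(26 + 56\right)} = \frac{1}{123576 \cdot 82} = \frac{1}{123576} \cdot \frac{1}{82} = \frac{1}{10133232}$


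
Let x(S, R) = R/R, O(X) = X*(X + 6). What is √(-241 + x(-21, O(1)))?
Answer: 4*I*√15 ≈ 15.492*I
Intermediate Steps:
O(X) = X*(6 + X)
x(S, R) = 1
√(-241 + x(-21, O(1))) = √(-241 + 1) = √(-240) = 4*I*√15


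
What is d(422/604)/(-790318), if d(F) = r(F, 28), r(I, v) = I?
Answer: -211/238676036 ≈ -8.8404e-7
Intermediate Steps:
d(F) = F
d(422/604)/(-790318) = (422/604)/(-790318) = (422*(1/604))*(-1/790318) = (211/302)*(-1/790318) = -211/238676036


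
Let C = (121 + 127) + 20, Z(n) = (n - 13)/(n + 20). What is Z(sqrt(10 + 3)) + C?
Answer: 34481/129 + 11*sqrt(13)/129 ≈ 267.60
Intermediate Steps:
Z(n) = (-13 + n)/(20 + n)
C = 268 (C = 248 + 20 = 268)
Z(sqrt(10 + 3)) + C = (-13 + sqrt(10 + 3))/(20 + sqrt(10 + 3)) + 268 = (-13 + sqrt(13))/(20 + sqrt(13)) + 268 = 268 + (-13 + sqrt(13))/(20 + sqrt(13))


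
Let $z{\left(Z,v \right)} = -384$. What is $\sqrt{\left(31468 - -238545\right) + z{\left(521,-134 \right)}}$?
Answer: $\sqrt{269629} \approx 519.26$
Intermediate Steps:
$\sqrt{\left(31468 - -238545\right) + z{\left(521,-134 \right)}} = \sqrt{\left(31468 - -238545\right) - 384} = \sqrt{\left(31468 + 238545\right) - 384} = \sqrt{270013 - 384} = \sqrt{269629}$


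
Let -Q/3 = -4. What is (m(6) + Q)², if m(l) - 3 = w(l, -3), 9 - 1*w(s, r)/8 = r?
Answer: 12321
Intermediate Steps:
w(s, r) = 72 - 8*r
m(l) = 99 (m(l) = 3 + (72 - 8*(-3)) = 3 + (72 + 24) = 3 + 96 = 99)
Q = 12 (Q = -3*(-4) = 12)
(m(6) + Q)² = (99 + 12)² = 111² = 12321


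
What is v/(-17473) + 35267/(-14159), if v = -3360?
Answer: -568646051/247400207 ≈ -2.2985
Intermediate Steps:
v/(-17473) + 35267/(-14159) = -3360/(-17473) + 35267/(-14159) = -3360*(-1/17473) + 35267*(-1/14159) = 3360/17473 - 35267/14159 = -568646051/247400207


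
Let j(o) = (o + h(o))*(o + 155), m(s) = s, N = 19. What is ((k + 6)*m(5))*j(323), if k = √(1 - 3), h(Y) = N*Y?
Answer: 92636400 + 15439400*I*√2 ≈ 9.2636e+7 + 2.1835e+7*I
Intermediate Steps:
h(Y) = 19*Y
k = I*√2 (k = √(-2) = I*√2 ≈ 1.4142*I)
j(o) = 20*o*(155 + o) (j(o) = (o + 19*o)*(o + 155) = (20*o)*(155 + o) = 20*o*(155 + o))
((k + 6)*m(5))*j(323) = ((I*√2 + 6)*5)*(20*323*(155 + 323)) = ((6 + I*√2)*5)*(20*323*478) = (30 + 5*I*√2)*3087880 = 92636400 + 15439400*I*√2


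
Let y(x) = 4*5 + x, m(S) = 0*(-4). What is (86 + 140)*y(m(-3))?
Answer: 4520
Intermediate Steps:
m(S) = 0
y(x) = 20 + x
(86 + 140)*y(m(-3)) = (86 + 140)*(20 + 0) = 226*20 = 4520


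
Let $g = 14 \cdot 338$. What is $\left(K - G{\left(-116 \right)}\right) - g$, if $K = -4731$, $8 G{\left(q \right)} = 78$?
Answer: $- \frac{37891}{4} \approx -9472.8$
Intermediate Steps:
$G{\left(q \right)} = \frac{39}{4}$ ($G{\left(q \right)} = \frac{1}{8} \cdot 78 = \frac{39}{4}$)
$g = 4732$
$\left(K - G{\left(-116 \right)}\right) - g = \left(-4731 - \frac{39}{4}\right) - 4732 = - \frac{18963}{4} - 4732 = - \frac{37891}{4}$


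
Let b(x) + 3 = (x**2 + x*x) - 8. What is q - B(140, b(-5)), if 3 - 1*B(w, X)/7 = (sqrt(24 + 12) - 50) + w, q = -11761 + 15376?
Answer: 4266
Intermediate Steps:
q = 3615
b(x) = -11 + 2*x**2 (b(x) = -3 + ((x**2 + x*x) - 8) = -3 + ((x**2 + x**2) - 8) = -3 + (2*x**2 - 8) = -3 + (-8 + 2*x**2) = -11 + 2*x**2)
B(w, X) = 329 - 7*w (B(w, X) = 21 - 7*((sqrt(24 + 12) - 50) + w) = 21 - 7*((sqrt(36) - 50) + w) = 21 - 7*((6 - 50) + w) = 21 - 7*(-44 + w) = 21 + (308 - 7*w) = 329 - 7*w)
q - B(140, b(-5)) = 3615 - (329 - 7*140) = 3615 - (329 - 980) = 3615 - 1*(-651) = 3615 + 651 = 4266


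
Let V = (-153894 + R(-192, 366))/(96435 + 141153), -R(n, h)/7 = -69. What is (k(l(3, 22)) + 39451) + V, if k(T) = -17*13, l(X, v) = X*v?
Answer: 3106807943/79196 ≈ 39229.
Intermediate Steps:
R(n, h) = 483 (R(n, h) = -7*(-69) = 483)
V = -51137/79196 (V = (-153894 + 483)/(96435 + 141153) = -153411/237588 = -153411*1/237588 = -51137/79196 ≈ -0.64570)
k(T) = -221
(k(l(3, 22)) + 39451) + V = (-221 + 39451) - 51137/79196 = 39230 - 51137/79196 = 3106807943/79196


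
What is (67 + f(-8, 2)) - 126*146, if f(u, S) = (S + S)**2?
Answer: -18313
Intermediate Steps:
f(u, S) = 4*S**2 (f(u, S) = (2*S)**2 = 4*S**2)
(67 + f(-8, 2)) - 126*146 = (67 + 4*2**2) - 126*146 = (67 + 4*4) - 18396 = (67 + 16) - 18396 = 83 - 18396 = -18313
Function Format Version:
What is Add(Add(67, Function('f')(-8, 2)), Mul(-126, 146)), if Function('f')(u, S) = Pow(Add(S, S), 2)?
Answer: -18313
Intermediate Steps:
Function('f')(u, S) = Mul(4, Pow(S, 2)) (Function('f')(u, S) = Pow(Mul(2, S), 2) = Mul(4, Pow(S, 2)))
Add(Add(67, Function('f')(-8, 2)), Mul(-126, 146)) = Add(Add(67, Mul(4, Pow(2, 2))), Mul(-126, 146)) = Add(Add(67, Mul(4, 4)), -18396) = Add(Add(67, 16), -18396) = Add(83, -18396) = -18313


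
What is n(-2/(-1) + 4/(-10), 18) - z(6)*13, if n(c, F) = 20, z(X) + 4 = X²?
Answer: -396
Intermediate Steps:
z(X) = -4 + X²
n(-2/(-1) + 4/(-10), 18) - z(6)*13 = 20 - (-4 + 6²)*13 = 20 - (-4 + 36)*13 = 20 - 32*13 = 20 - 1*416 = 20 - 416 = -396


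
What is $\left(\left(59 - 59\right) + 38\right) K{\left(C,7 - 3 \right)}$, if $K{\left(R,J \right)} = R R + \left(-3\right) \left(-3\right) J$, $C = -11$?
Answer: $5966$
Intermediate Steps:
$K{\left(R,J \right)} = R^{2} + 9 J$
$\left(\left(59 - 59\right) + 38\right) K{\left(C,7 - 3 \right)} = \left(\left(59 - 59\right) + 38\right) \left(\left(-11\right)^{2} + 9 \left(7 - 3\right)\right) = \left(0 + 38\right) \left(121 + 9 \left(7 - 3\right)\right) = 38 \left(121 + 9 \cdot 4\right) = 38 \left(121 + 36\right) = 38 \cdot 157 = 5966$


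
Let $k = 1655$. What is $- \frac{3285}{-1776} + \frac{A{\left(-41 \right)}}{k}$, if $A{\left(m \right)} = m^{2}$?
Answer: $\frac{2807377}{979760} \approx 2.8654$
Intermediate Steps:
$- \frac{3285}{-1776} + \frac{A{\left(-41 \right)}}{k} = - \frac{3285}{-1776} + \frac{\left(-41\right)^{2}}{1655} = \left(-3285\right) \left(- \frac{1}{1776}\right) + 1681 \cdot \frac{1}{1655} = \frac{1095}{592} + \frac{1681}{1655} = \frac{2807377}{979760}$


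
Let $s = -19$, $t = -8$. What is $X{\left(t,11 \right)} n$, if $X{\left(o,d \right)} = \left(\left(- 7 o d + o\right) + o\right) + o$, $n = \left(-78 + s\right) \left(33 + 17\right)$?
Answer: $-2871200$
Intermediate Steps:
$n = -4850$ ($n = \left(-78 - 19\right) \left(33 + 17\right) = \left(-97\right) 50 = -4850$)
$X{\left(o,d \right)} = 3 o - 7 d o$ ($X{\left(o,d \right)} = \left(\left(- 7 d o + o\right) + o\right) + o = \left(\left(o - 7 d o\right) + o\right) + o = \left(2 o - 7 d o\right) + o = 3 o - 7 d o$)
$X{\left(t,11 \right)} n = - 8 \left(3 - 77\right) \left(-4850\right) = \left(-8\right) \left(-74\right) \left(-4850\right) = 592 \left(-4850\right) = -2871200$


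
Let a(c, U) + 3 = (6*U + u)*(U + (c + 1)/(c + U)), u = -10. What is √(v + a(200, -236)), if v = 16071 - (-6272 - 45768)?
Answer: √14853810/6 ≈ 642.34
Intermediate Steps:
v = 68111 (v = 16071 - 1*(-52040) = 16071 + 52040 = 68111)
a(c, U) = -3 + (-10 + 6*U)*(U + (1 + c)/(U + c)) (a(c, U) = -3 + (6*U - 10)*(U + (c + 1)/(c + U)) = -3 + (-10 + 6*U)*(U + (1 + c)/(U + c)))
√(v + a(200, -236)) = √(68111 + (-10 - 13*200 - 10*(-236)² + 3*(-236) + 6*(-236)³ - 4*(-236)*200 + 6*200*(-236)²)/(-236 + 200)) = √(68111 + (-10 - 2600 - 10*55696 - 708 + 6*(-13144256) + 188800 + 6*200*55696)/(-36)) = √(68111 - (-10 - 2600 - 556960 - 708 - 78865536 + 188800 + 66835200)/36) = √(68111 - 1/36*(-12401814)) = √(68111 + 2066969/6) = √(2475635/6) = √14853810/6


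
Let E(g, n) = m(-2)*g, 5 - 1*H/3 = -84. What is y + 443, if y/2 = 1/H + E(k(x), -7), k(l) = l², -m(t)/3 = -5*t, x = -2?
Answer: 54203/267 ≈ 203.01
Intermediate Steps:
H = 267 (H = 15 - 3*(-84) = 15 + 252 = 267)
m(t) = 15*t (m(t) = -(-15)*t = 15*t)
E(g, n) = -30*g (E(g, n) = (15*(-2))*g = -30*g)
y = -64078/267 (y = 2*(1/267 - 30*(-2)²) = 2*(1/267 - 30*4) = 2*(1/267 - 120) = 2*(-32039/267) = -64078/267 ≈ -239.99)
y + 443 = -64078/267 + 443 = 54203/267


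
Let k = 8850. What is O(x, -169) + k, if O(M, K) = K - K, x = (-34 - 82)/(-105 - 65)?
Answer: 8850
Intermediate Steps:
x = 58/85 (x = -116/(-170) = -116*(-1/170) = 58/85 ≈ 0.68235)
O(M, K) = 0
O(x, -169) + k = 0 + 8850 = 8850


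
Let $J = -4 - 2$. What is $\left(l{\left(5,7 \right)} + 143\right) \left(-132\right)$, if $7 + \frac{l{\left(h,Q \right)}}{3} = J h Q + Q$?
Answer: $64284$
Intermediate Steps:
$J = -6$
$l{\left(h,Q \right)} = -21 + 3 Q - 18 Q h$ ($l{\left(h,Q \right)} = -21 + 3 \left(- 6 h Q + Q\right) = -21 + 3 \left(- 6 Q h + Q\right) = -21 + 3 \left(Q - 6 Q h\right) = -21 - \left(- 3 Q + 18 Q h\right) = -21 + 3 Q - 18 Q h$)
$\left(l{\left(5,7 \right)} + 143\right) \left(-132\right) = \left(\left(-21 + 3 \cdot 7 - 126 \cdot 5\right) + 143\right) \left(-132\right) = \left(\left(-21 + 21 - 630\right) + 143\right) \left(-132\right) = \left(-630 + 143\right) \left(-132\right) = \left(-487\right) \left(-132\right) = 64284$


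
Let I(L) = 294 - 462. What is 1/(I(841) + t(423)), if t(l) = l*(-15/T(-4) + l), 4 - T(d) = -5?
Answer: 1/178056 ≈ 5.6162e-6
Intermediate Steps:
T(d) = 9 (T(d) = 4 - 1*(-5) = 4 + 5 = 9)
I(L) = -168
t(l) = l*(-5/3 + l) (t(l) = l*(-15/9 + l) = l*(-15*1/9 + l) = l*(-5/3 + l))
1/(I(841) + t(423)) = 1/(-168 + (1/3)*423*(-5 + 3*423)) = 1/(-168 + (1/3)*423*(-5 + 1269)) = 1/(-168 + (1/3)*423*1264) = 1/(-168 + 178224) = 1/178056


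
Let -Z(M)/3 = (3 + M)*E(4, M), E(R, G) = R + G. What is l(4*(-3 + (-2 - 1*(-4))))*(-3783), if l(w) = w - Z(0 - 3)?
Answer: 15132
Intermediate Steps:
E(R, G) = G + R
Z(M) = -3*(3 + M)*(4 + M) (Z(M) = -3*(3 + M)*(M + 4) = -3*(3 + M)*(4 + M))
l(w) = w (l(w) = w - (-3)*(3 + (0 - 3))*(4 + (0 - 3)) = w - (-3)*(3 - 3)*(4 - 3) = w - (-3)*0 = w - 1*0 = w + 0 = w)
l(4*(-3 + (-2 - 1*(-4))))*(-3783) = (4*(-3 + (-2 - 1*(-4))))*(-3783) = (4*(-3 + (-2 + 4)))*(-3783) = (4*(-3 + 2))*(-3783) = (4*(-1))*(-3783) = -4*(-3783) = 15132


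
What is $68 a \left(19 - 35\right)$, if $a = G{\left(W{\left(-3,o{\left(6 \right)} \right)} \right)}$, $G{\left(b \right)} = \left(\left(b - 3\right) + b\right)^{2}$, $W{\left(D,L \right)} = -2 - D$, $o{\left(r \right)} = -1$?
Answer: $-1088$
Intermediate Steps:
$G{\left(b \right)} = \left(-3 + 2 b\right)^{2}$ ($G{\left(b \right)} = \left(\left(b - 3\right) + b\right)^{2} = \left(\left(-3 + b\right) + b\right)^{2} = \left(-3 + 2 b\right)^{2}$)
$a = 1$ ($a = \left(-3 + 2 \left(-2 - -3\right)\right)^{2} = \left(-3 + 2 \left(-2 + 3\right)\right)^{2} = \left(-3 + 2 \cdot 1\right)^{2} = \left(-3 + 2\right)^{2} = \left(-1\right)^{2} = 1$)
$68 a \left(19 - 35\right) = 68 \cdot 1 \left(19 - 35\right) = 68 \left(19 - 35\right) = 68 \left(-16\right) = -1088$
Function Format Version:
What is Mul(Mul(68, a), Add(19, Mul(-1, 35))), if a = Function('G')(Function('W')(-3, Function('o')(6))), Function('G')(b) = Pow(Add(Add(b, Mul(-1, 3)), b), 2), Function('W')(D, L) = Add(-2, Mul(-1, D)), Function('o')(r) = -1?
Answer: -1088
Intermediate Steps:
Function('G')(b) = Pow(Add(-3, Mul(2, b)), 2) (Function('G')(b) = Pow(Add(Add(b, -3), b), 2) = Pow(Add(Add(-3, b), b), 2) = Pow(Add(-3, Mul(2, b)), 2))
a = 1 (a = Pow(Add(-3, Mul(2, Add(-2, Mul(-1, -3)))), 2) = Pow(Add(-3, Mul(2, Add(-2, 3))), 2) = Pow(Add(-3, Mul(2, 1)), 2) = Pow(Add(-3, 2), 2) = Pow(-1, 2) = 1)
Mul(Mul(68, a), Add(19, Mul(-1, 35))) = Mul(Mul(68, 1), Add(19, Mul(-1, 35))) = Mul(68, Add(19, -35)) = Mul(68, -16) = -1088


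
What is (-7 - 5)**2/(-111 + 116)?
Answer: 144/5 ≈ 28.800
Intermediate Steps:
(-7 - 5)**2/(-111 + 116) = (-12)**2/5 = 144*(1/5) = 144/5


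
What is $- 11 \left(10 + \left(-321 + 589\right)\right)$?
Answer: $-3058$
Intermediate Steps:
$- 11 \left(10 + \left(-321 + 589\right)\right) = - 11 \left(10 + 268\right) = \left(-11\right) 278 = -3058$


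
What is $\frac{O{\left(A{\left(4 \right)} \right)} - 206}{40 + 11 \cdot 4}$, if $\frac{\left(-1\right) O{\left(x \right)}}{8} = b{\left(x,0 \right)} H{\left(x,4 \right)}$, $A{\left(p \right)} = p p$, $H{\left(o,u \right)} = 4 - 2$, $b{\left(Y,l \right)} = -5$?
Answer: $- \frac{3}{2} \approx -1.5$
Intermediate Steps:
$H{\left(o,u \right)} = 2$
$A{\left(p \right)} = p^{2}$
$O{\left(x \right)} = 80$ ($O{\left(x \right)} = - 8 \left(\left(-5\right) 2\right) = \left(-8\right) \left(-10\right) = 80$)
$\frac{O{\left(A{\left(4 \right)} \right)} - 206}{40 + 11 \cdot 4} = \frac{80 - 206}{40 + 11 \cdot 4} = - \frac{126}{40 + 44} = - \frac{126}{84} = \left(-126\right) \frac{1}{84} = - \frac{3}{2}$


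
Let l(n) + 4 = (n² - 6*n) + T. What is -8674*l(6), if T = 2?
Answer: 17348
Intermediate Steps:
l(n) = -2 + n² - 6*n (l(n) = -4 + ((n² - 6*n) + 2) = -4 + (2 + n² - 6*n) = -2 + n² - 6*n)
-8674*l(6) = -8674*(-2 + 6² - 6*6) = -8674*(-2 + 36 - 36) = -8674*(-2) = 17348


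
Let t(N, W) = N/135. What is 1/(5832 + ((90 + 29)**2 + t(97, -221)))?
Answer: 135/2699152 ≈ 5.0016e-5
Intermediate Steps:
t(N, W) = N/135 (t(N, W) = N*(1/135) = N/135)
1/(5832 + ((90 + 29)**2 + t(97, -221))) = 1/(5832 + ((90 + 29)**2 + (1/135)*97)) = 1/(5832 + (119**2 + 97/135)) = 1/(5832 + (14161 + 97/135)) = 1/(5832 + 1911832/135) = 1/(2699152/135) = 135/2699152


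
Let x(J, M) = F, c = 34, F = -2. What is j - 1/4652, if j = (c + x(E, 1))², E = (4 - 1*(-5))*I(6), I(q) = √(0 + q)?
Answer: 4763647/4652 ≈ 1024.0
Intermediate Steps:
I(q) = √q
E = 9*√6 (E = (4 - 1*(-5))*√6 = (4 + 5)*√6 = 9*√6 ≈ 22.045)
x(J, M) = -2
j = 1024 (j = (34 - 2)² = 32² = 1024)
j - 1/4652 = 1024 - 1/4652 = 4763647/4652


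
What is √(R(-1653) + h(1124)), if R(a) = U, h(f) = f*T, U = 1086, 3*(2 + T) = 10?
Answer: √23262/3 ≈ 50.840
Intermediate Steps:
T = 4/3 (T = -2 + (⅓)*10 = -2 + 10/3 = 4/3 ≈ 1.3333)
h(f) = 4*f/3 (h(f) = f*(4/3) = 4*f/3)
R(a) = 1086
√(R(-1653) + h(1124)) = √(1086 + (4/3)*1124) = √(1086 + 4496/3) = √(7754/3) = √23262/3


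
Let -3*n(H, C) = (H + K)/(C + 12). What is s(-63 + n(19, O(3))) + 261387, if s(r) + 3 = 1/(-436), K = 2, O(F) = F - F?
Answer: 113963423/436 ≈ 2.6138e+5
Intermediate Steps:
O(F) = 0
n(H, C) = -(2 + H)/(3*(12 + C)) (n(H, C) = -(H + 2)/(3*(C + 12)) = -(2 + H)/(3*(12 + C)))
s(r) = -1309/436 (s(r) = -3 + 1/(-436) = -3 - 1/436 = -1309/436)
s(-63 + n(19, O(3))) + 261387 = -1309/436 + 261387 = 113963423/436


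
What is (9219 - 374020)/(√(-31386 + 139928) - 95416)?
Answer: 17403926108/4552052257 + 364801*√108542/9104104514 ≈ 3.8365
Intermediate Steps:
(9219 - 374020)/(√(-31386 + 139928) - 95416) = -364801/(√108542 - 95416) = -364801/(-95416 + √108542)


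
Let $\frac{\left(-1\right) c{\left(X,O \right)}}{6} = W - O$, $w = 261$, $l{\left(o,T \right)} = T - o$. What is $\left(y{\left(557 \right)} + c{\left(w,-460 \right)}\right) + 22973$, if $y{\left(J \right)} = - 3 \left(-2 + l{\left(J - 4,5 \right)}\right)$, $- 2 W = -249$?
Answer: $21116$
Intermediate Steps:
$W = \frac{249}{2}$ ($W = \left(- \frac{1}{2}\right) \left(-249\right) = \frac{249}{2} \approx 124.5$)
$y{\left(J \right)} = -21 + 3 J$ ($y{\left(J \right)} = - 3 \left(-2 - \left(-9 + J\right)\right) = - 3 \left(7 - J\right) = -21 + 3 J$)
$c{\left(X,O \right)} = -747 + 6 O$ ($c{\left(X,O \right)} = - 6 \left(\frac{249}{2} - O\right) = -747 + 6 O$)
$\left(y{\left(557 \right)} + c{\left(w,-460 \right)}\right) + 22973 = \left(\left(-21 + 3 \cdot 557\right) + \left(-747 + 6 \left(-460\right)\right)\right) + 22973 = \left(\left(-21 + 1671\right) - 3507\right) + 22973 = \left(1650 - 3507\right) + 22973 = -1857 + 22973 = 21116$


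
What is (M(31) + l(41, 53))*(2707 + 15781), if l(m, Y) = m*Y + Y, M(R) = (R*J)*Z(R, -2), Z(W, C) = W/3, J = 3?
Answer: 58921256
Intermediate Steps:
Z(W, C) = W/3 (Z(W, C) = W*(⅓) = W/3)
M(R) = R² (M(R) = (R*3)*(R/3) = (3*R)*(R/3) = R²)
l(m, Y) = Y + Y*m (l(m, Y) = Y*m + Y = Y + Y*m)
(M(31) + l(41, 53))*(2707 + 15781) = (31² + 53*(1 + 41))*(2707 + 15781) = (961 + 53*42)*18488 = (961 + 2226)*18488 = 3187*18488 = 58921256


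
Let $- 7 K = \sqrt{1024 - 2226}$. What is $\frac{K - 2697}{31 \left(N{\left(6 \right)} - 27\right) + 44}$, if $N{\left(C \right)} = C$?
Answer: $\frac{2697}{607} + \frac{i \sqrt{1202}}{4249} \approx 4.4432 + 0.0081595 i$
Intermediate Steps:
$K = - \frac{i \sqrt{1202}}{7}$ ($K = - \frac{\sqrt{1024 - 2226}}{7} = - \frac{\sqrt{-1202}}{7} = - \frac{i \sqrt{1202}}{7} \approx - 4.9528 i$)
$\frac{K - 2697}{31 \left(N{\left(6 \right)} - 27\right) + 44} = \frac{- \frac{i \sqrt{1202}}{7} - 2697}{31 \left(6 - 27\right) + 44} = \frac{-2697 - \frac{i \sqrt{1202}}{7}}{31 \left(-21\right) + 44} = \frac{-2697 - \frac{i \sqrt{1202}}{7}}{-651 + 44} = \frac{-2697 - \frac{i \sqrt{1202}}{7}}{-607} = \left(-2697 - \frac{i \sqrt{1202}}{7}\right) \left(- \frac{1}{607}\right) = \frac{2697}{607} + \frac{i \sqrt{1202}}{4249}$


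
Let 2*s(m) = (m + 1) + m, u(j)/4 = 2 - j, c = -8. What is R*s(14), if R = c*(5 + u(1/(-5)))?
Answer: -8004/5 ≈ -1600.8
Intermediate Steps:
u(j) = 8 - 4*j (u(j) = 4*(2 - j) = 8 - 4*j)
s(m) = ½ + m (s(m) = ((m + 1) + m)/2 = ((1 + m) + m)/2 = (1 + 2*m)/2 = ½ + m)
R = -552/5 (R = -8*(5 + (8 - 4/(-5))) = -8*(5 + (8 - 4*(-⅕))) = -8*(5 + (8 + ⅘)) = -8*(5 + 44/5) = -8*69/5 = -552/5 ≈ -110.40)
R*s(14) = -552*(½ + 14)/5 = -552/5*29/2 = -8004/5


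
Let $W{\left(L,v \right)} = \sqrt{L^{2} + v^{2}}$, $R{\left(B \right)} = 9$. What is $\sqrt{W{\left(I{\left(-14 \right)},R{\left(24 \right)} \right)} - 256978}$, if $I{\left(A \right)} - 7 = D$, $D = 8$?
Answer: $\sqrt{-256978 + 3 \sqrt{34}} \approx 506.91 i$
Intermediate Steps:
$I{\left(A \right)} = 15$ ($I{\left(A \right)} = 7 + 8 = 15$)
$\sqrt{W{\left(I{\left(-14 \right)},R{\left(24 \right)} \right)} - 256978} = \sqrt{\sqrt{15^{2} + 9^{2}} - 256978} = \sqrt{\sqrt{225 + 81} - 256978} = \sqrt{\sqrt{306} - 256978} = \sqrt{3 \sqrt{34} - 256978} = \sqrt{-256978 + 3 \sqrt{34}}$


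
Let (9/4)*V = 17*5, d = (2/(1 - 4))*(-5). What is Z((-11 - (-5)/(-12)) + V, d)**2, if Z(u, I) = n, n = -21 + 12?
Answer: 81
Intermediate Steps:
d = 10/3 (d = (2/(-3))*(-5) = -1/3*2*(-5) = -2/3*(-5) = 10/3 ≈ 3.3333)
V = 340/9 (V = 4*(17*5)/9 = (4/9)*85 = 340/9 ≈ 37.778)
n = -9
Z(u, I) = -9
Z((-11 - (-5)/(-12)) + V, d)**2 = (-9)**2 = 81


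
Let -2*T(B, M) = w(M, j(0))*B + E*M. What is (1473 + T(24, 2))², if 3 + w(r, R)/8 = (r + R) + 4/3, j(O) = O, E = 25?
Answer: 2005056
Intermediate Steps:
w(r, R) = -40/3 + 8*R + 8*r (w(r, R) = -24 + 8*((r + R) + 4/3) = -24 + 8*((R + r) + 4*(⅓)) = -24 + 8*((R + r) + 4/3) = -24 + 8*(4/3 + R + r) = -24 + (32/3 + 8*R + 8*r) = -40/3 + 8*R + 8*r)
T(B, M) = -25*M/2 - B*(-40/3 + 8*M)/2 (T(B, M) = -((-40/3 + 8*0 + 8*M)*B + 25*M)/2 = -((-40/3 + 0 + 8*M)*B + 25*M)/2 = -((-40/3 + 8*M)*B + 25*M)/2 = -(B*(-40/3 + 8*M) + 25*M)/2 = -(25*M + B*(-40/3 + 8*M))/2 = -25*M/2 - B*(-40/3 + 8*M)/2)
(1473 + T(24, 2))² = (1473 + (-25/2*2 + (20/3)*24 - 4*24*2))² = (1473 + (-25 + 160 - 192))² = (1473 - 57)² = 1416² = 2005056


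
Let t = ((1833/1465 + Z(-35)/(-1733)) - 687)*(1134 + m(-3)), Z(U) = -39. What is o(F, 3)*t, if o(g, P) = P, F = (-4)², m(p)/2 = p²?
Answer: -6016732845696/2538845 ≈ -2.3699e+6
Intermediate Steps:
m(p) = 2*p²
F = 16
t = -2005577615232/2538845 (t = ((1833/1465 - 39/(-1733)) - 687)*(1134 + 2*(-3)²) = ((1833*(1/1465) - 39*(-1/1733)) - 687)*(1134 + 2*9) = ((1833/1465 + 39/1733) - 687)*(1134 + 18) = (3233724/2538845 - 687)*1152 = -1740952791/2538845*1152 = -2005577615232/2538845 ≈ -7.8996e+5)
o(F, 3)*t = 3*(-2005577615232/2538845) = -6016732845696/2538845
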